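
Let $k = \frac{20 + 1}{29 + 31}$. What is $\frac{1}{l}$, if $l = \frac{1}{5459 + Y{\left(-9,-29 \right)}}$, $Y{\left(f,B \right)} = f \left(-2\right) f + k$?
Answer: $\frac{105947}{20} \approx 5297.4$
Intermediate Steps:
$k = \frac{7}{20}$ ($k = \frac{21}{60} = 21 \cdot \frac{1}{60} = \frac{7}{20} \approx 0.35$)
$Y{\left(f,B \right)} = \frac{7}{20} - 2 f^{2}$ ($Y{\left(f,B \right)} = f \left(-2\right) f + \frac{7}{20} = - 2 f f + \frac{7}{20} = - 2 f^{2} + \frac{7}{20} = \frac{7}{20} - 2 f^{2}$)
$l = \frac{20}{105947}$ ($l = \frac{1}{5459 + \left(\frac{7}{20} - 2 \left(-9\right)^{2}\right)} = \frac{1}{5459 + \left(\frac{7}{20} - 162\right)} = \frac{1}{5459 - \frac{3233}{20}} = \frac{1}{\frac{105947}{20}} = \frac{20}{105947} \approx 0.00018877$)
$\frac{1}{l} = \frac{1}{\frac{20}{105947}} = \frac{105947}{20}$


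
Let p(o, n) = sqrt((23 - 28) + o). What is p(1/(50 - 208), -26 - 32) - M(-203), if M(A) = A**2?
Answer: -41209 + I*sqrt(124978)/158 ≈ -41209.0 + 2.2375*I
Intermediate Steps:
p(o, n) = sqrt(-5 + o)
p(1/(50 - 208), -26 - 32) - M(-203) = sqrt(-5 + 1/(50 - 208)) - 1*(-203)**2 = sqrt(-5 + 1/(-158)) - 1*41209 = sqrt(-5 - 1/158) - 41209 = sqrt(-791/158) - 41209 = I*sqrt(124978)/158 - 41209 = -41209 + I*sqrt(124978)/158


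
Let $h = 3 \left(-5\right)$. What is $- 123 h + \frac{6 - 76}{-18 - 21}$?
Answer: $\frac{72025}{39} \approx 1846.8$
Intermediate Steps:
$h = -15$
$- 123 h + \frac{6 - 76}{-18 - 21} = \left(-123\right) \left(-15\right) + \frac{6 - 76}{-18 - 21} = 1845 - \frac{70}{-39} = 1845 - - \frac{70}{39} = 1845 + \frac{70}{39} = \frac{72025}{39}$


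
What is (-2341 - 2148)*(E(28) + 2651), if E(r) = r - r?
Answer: -11900339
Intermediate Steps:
E(r) = 0
(-2341 - 2148)*(E(28) + 2651) = (-2341 - 2148)*(0 + 2651) = -4489*2651 = -11900339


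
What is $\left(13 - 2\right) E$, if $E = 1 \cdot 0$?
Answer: $0$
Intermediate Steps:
$E = 0$
$\left(13 - 2\right) E = \left(13 - 2\right) 0 = 11 \cdot 0 = 0$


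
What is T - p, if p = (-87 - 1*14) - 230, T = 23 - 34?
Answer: 320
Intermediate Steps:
T = -11
p = -331 (p = (-87 - 14) - 230 = -101 - 230 = -331)
T - p = -11 - 1*(-331) = -11 + 331 = 320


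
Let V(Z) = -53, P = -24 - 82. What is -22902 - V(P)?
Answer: -22849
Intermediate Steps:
P = -106
-22902 - V(P) = -22902 - 1*(-53) = -22902 + 53 = -22849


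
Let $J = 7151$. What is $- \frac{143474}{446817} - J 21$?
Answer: $- \frac{67099099181}{446817} \approx -1.5017 \cdot 10^{5}$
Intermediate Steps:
$- \frac{143474}{446817} - J 21 = - \frac{143474}{446817} - 7151 \cdot 21 = \left(-143474\right) \frac{1}{446817} - 150171 = - \frac{143474}{446817} - 150171 = - \frac{67099099181}{446817}$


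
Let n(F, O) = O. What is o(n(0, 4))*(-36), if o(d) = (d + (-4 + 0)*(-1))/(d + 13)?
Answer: -288/17 ≈ -16.941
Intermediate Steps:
o(d) = (4 + d)/(13 + d) (o(d) = (d - 4*(-1))/(13 + d) = (d + 4)/(13 + d) = (4 + d)/(13 + d))
o(n(0, 4))*(-36) = ((4 + 4)/(13 + 4))*(-36) = (8/17)*(-36) = -288/17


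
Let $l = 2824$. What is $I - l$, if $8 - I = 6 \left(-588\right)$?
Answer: $712$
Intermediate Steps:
$I = 3536$ ($I = 8 - 6 \left(-588\right) = 8 - -3528 = 8 + 3528 = 3536$)
$I - l = 3536 - 2824 = 712$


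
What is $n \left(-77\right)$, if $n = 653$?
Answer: $-50281$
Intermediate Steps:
$n \left(-77\right) = 653 \left(-77\right) = -50281$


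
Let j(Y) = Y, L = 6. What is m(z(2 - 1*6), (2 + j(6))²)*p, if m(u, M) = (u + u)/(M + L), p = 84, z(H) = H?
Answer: -48/5 ≈ -9.6000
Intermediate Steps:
m(u, M) = 2*u/(6 + M) (m(u, M) = (u + u)/(M + 6) = (2*u)/(6 + M) = 2*u/(6 + M))
m(z(2 - 1*6), (2 + j(6))²)*p = (2*(2 - 1*6)/(6 + (2 + 6)²))*84 = (2*(2 - 6)/(6 + 8²))*84 = (2*(-4)/(6 + 64))*84 = (2*(-4)/70)*84 = (2*(-4)*(1/70))*84 = -4/35*84 = -48/5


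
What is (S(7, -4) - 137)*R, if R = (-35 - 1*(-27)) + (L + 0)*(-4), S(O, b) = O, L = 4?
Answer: 3120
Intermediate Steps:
R = -24 (R = (-35 - 1*(-27)) + (4 + 0)*(-4) = (-35 + 27) + 4*(-4) = -8 - 16 = -24)
(S(7, -4) - 137)*R = (7 - 137)*(-24) = -130*(-24) = 3120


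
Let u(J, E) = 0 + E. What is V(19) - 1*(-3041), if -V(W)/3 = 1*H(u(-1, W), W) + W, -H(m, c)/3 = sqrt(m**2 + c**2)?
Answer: 2984 + 171*sqrt(2) ≈ 3225.8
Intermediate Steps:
u(J, E) = E
H(m, c) = -3*sqrt(c**2 + m**2) (H(m, c) = -3*sqrt(m**2 + c**2) = -3*sqrt(c**2 + m**2))
V(W) = -3*W + 9*sqrt(2)*sqrt(W**2) (V(W) = -3*(1*(-3*sqrt(W**2 + W**2)) + W) = -3*(1*(-3*sqrt(2)*sqrt(W**2)) + W) = -3*(-3*sqrt(2)*sqrt(W**2) + W) = -3*(W - 3*sqrt(2)*sqrt(W**2)) = -3*W + 9*sqrt(2)*sqrt(W**2))
V(19) - 1*(-3041) = (-3*19 + 9*sqrt(2)*sqrt(19**2)) - 1*(-3041) = (-57 + 9*sqrt(2)*sqrt(361)) + 3041 = (-57 + 9*sqrt(2)*19) + 3041 = (-57 + 171*sqrt(2)) + 3041 = 2984 + 171*sqrt(2)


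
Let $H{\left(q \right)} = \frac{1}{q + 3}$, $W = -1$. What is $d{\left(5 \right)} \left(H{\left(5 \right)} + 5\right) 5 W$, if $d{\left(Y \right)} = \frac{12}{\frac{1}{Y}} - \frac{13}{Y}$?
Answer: $- \frac{11767}{8} \approx -1470.9$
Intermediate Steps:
$H{\left(q \right)} = \frac{1}{3 + q}$
$d{\left(Y \right)} = - \frac{13}{Y} + 12 Y$ ($d{\left(Y \right)} = 12 Y - \frac{13}{Y} = - \frac{13}{Y} + 12 Y$)
$d{\left(5 \right)} \left(H{\left(5 \right)} + 5\right) 5 W = \left(- \frac{13}{5} + 12 \cdot 5\right) \left(\frac{1}{3 + 5} + 5\right) 5 \left(-1\right) = \left(\left(-13\right) \frac{1}{5} + 60\right) \left(\frac{1}{8} + 5\right) 5 \left(-1\right) = \left(- \frac{13}{5} + 60\right) \left(\frac{1}{8} + 5\right) 5 \left(-1\right) = \frac{287 \cdot \frac{41}{8} \cdot 5 \left(-1\right)}{5} = \frac{287 \cdot \frac{205}{8} \left(-1\right)}{5} = \frac{287}{5} \left(- \frac{205}{8}\right) = - \frac{11767}{8}$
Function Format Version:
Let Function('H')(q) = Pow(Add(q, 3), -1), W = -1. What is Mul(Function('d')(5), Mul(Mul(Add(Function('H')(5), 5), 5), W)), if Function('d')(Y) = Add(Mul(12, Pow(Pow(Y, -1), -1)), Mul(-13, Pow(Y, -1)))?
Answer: Rational(-11767, 8) ≈ -1470.9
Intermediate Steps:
Function('H')(q) = Pow(Add(3, q), -1)
Function('d')(Y) = Add(Mul(-13, Pow(Y, -1)), Mul(12, Y)) (Function('d')(Y) = Add(Mul(12, Y), Mul(-13, Pow(Y, -1))) = Add(Mul(-13, Pow(Y, -1)), Mul(12, Y)))
Mul(Function('d')(5), Mul(Mul(Add(Function('H')(5), 5), 5), W)) = Mul(Add(Mul(-13, Pow(5, -1)), Mul(12, 5)), Mul(Mul(Add(Pow(Add(3, 5), -1), 5), 5), -1)) = Mul(Add(Mul(-13, Rational(1, 5)), 60), Mul(Mul(Add(Pow(8, -1), 5), 5), -1)) = Mul(Add(Rational(-13, 5), 60), Mul(Mul(Add(Rational(1, 8), 5), 5), -1)) = Mul(Rational(287, 5), Mul(Mul(Rational(41, 8), 5), -1)) = Mul(Rational(287, 5), Mul(Rational(205, 8), -1)) = Mul(Rational(287, 5), Rational(-205, 8)) = Rational(-11767, 8)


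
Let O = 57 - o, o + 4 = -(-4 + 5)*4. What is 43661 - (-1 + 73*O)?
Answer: 38917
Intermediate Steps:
o = -8 (o = -4 - (-4 + 5)*4 = -4 - 4 = -8)
O = 65 (O = 57 - 1*(-8) = 57 + 8 = 65)
43661 - (-1 + 73*O) = 43661 - (-1 + 73*65) = 43661 - (-1 + 4745) = 43661 - 1*4744 = 43661 - 4744 = 38917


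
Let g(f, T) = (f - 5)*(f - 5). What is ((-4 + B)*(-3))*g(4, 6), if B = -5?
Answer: 27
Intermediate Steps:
g(f, T) = (-5 + f)² (g(f, T) = (-5 + f)*(-5 + f) = (-5 + f)²)
((-4 + B)*(-3))*g(4, 6) = ((-4 - 5)*(-3))*(-5 + 4)² = -9*(-3)*(-1)² = 27*1 = 27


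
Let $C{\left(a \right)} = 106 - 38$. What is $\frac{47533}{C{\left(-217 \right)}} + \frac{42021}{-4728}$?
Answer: $\frac{18489883}{26792} \approx 690.13$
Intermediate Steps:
$C{\left(a \right)} = 68$ ($C{\left(a \right)} = 106 - 38 = 68$)
$\frac{47533}{C{\left(-217 \right)}} + \frac{42021}{-4728} = \frac{47533}{68} + \frac{42021}{-4728} = 47533 \cdot \frac{1}{68} + 42021 \left(- \frac{1}{4728}\right) = \frac{47533}{68} - \frac{14007}{1576} = \frac{18489883}{26792}$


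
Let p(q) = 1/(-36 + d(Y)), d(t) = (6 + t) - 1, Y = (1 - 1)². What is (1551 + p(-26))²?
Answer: 2311686400/961 ≈ 2.4055e+6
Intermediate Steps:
Y = 0 (Y = 0² = 0)
d(t) = 5 + t
p(q) = -1/31 (p(q) = 1/(-36 + (5 + 0)) = 1/(-36 + 5) = 1/(-31) = -1/31)
(1551 + p(-26))² = (1551 - 1/31)² = (48080/31)² = 2311686400/961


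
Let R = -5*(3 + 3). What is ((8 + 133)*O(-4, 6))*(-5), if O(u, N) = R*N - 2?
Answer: 128310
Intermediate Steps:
R = -30 (R = -5*6 = -30)
O(u, N) = -2 - 30*N (O(u, N) = -30*N - 2 = -2 - 30*N)
((8 + 133)*O(-4, 6))*(-5) = ((8 + 133)*(-2 - 30*6))*(-5) = (141*(-2 - 180))*(-5) = (141*(-182))*(-5) = -25662*(-5) = 128310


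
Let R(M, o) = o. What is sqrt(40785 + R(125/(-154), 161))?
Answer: sqrt(40946) ≈ 202.35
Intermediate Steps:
sqrt(40785 + R(125/(-154), 161)) = sqrt(40785 + 161) = sqrt(40946)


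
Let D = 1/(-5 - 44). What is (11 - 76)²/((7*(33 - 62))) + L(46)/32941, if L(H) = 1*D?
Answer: -974230104/46809161 ≈ -20.813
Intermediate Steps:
D = -1/49 (D = 1/(-49) = -1/49 ≈ -0.020408)
L(H) = -1/49 (L(H) = 1*(-1/49) = -1/49)
(11 - 76)²/((7*(33 - 62))) + L(46)/32941 = (11 - 76)²/((7*(33 - 62))) - 1/49/32941 = (-65)²/((7*(-29))) - 1/49*1/32941 = 4225/(-203) - 1/1614109 = 4225*(-1/203) - 1/1614109 = -4225/203 - 1/1614109 = -974230104/46809161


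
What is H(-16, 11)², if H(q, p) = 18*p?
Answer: 39204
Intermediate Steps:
H(-16, 11)² = (18*11)² = 198² = 39204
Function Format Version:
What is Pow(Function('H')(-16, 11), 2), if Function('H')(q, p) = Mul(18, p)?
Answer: 39204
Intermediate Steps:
Pow(Function('H')(-16, 11), 2) = Pow(Mul(18, 11), 2) = Pow(198, 2) = 39204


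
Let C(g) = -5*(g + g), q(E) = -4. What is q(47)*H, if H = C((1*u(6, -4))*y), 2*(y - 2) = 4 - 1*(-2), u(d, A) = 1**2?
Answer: 200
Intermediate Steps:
u(d, A) = 1
y = 5 (y = 2 + (4 - 1*(-2))/2 = 2 + (4 + 2)/2 = 2 + (1/2)*6 = 2 + 3 = 5)
C(g) = -10*g
H = -50 (H = -10*1*1*5 = -10*5 = -50)
q(47)*H = -4*(-50) = 200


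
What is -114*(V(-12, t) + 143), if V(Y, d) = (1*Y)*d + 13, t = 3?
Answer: -13680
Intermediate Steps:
V(Y, d) = 13 + Y*d (V(Y, d) = Y*d + 13 = 13 + Y*d)
-114*(V(-12, t) + 143) = -114*((13 - 12*3) + 143) = -114*((13 - 36) + 143) = -114*(-23 + 143) = -114*120 = -13680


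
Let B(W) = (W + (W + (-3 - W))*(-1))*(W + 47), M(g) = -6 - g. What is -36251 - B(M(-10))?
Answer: -36608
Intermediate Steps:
B(W) = (3 + W)*(47 + W) (B(W) = (W - 3*(-1))*(47 + W) = (W + 3)*(47 + W) = (3 + W)*(47 + W))
-36251 - B(M(-10)) = -36251 - (141 + (-6 - 1*(-10))**2 + 50*(-6 - 1*(-10))) = -36251 - (141 + (-6 + 10)**2 + 50*(-6 + 10)) = -36251 - (141 + 4**2 + 50*4) = -36251 - (141 + 16 + 200) = -36251 - 1*357 = -36251 - 357 = -36608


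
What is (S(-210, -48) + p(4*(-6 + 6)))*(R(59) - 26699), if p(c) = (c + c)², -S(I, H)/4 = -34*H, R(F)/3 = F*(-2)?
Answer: 176601984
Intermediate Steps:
R(F) = -6*F (R(F) = 3*(F*(-2)) = 3*(-2*F) = -6*F)
S(I, H) = 136*H (S(I, H) = -(-136)*H = 136*H)
p(c) = 4*c² (p(c) = (2*c)² = 4*c²)
(S(-210, -48) + p(4*(-6 + 6)))*(R(59) - 26699) = (136*(-48) + 4*(4*(-6 + 6))²)*(-6*59 - 26699) = (-6528 + 4*(4*0)²)*(-354 - 26699) = (-6528 + 4*0²)*(-27053) = (-6528 + 4*0)*(-27053) = (-6528 + 0)*(-27053) = -6528*(-27053) = 176601984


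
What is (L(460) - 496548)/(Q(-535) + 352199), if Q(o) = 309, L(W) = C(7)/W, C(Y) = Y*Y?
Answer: -228412031/162153680 ≈ -1.4086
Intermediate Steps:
C(Y) = Y²
L(W) = 49/W (L(W) = 7²/W = 49/W)
(L(460) - 496548)/(Q(-535) + 352199) = (49/460 - 496548)/(309 + 352199) = (49*(1/460) - 496548)/352508 = (49/460 - 496548)*(1/352508) = -228412031/460*1/352508 = -228412031/162153680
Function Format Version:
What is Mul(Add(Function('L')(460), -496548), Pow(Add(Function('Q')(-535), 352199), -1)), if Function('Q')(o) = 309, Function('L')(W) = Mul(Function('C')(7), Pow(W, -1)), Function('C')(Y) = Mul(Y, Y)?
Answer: Rational(-228412031, 162153680) ≈ -1.4086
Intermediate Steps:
Function('C')(Y) = Pow(Y, 2)
Function('L')(W) = Mul(49, Pow(W, -1)) (Function('L')(W) = Mul(Pow(7, 2), Pow(W, -1)) = Mul(49, Pow(W, -1)))
Mul(Add(Function('L')(460), -496548), Pow(Add(Function('Q')(-535), 352199), -1)) = Mul(Add(Mul(49, Pow(460, -1)), -496548), Pow(Add(309, 352199), -1)) = Mul(Add(Mul(49, Rational(1, 460)), -496548), Pow(352508, -1)) = Mul(Add(Rational(49, 460), -496548), Rational(1, 352508)) = Mul(Rational(-228412031, 460), Rational(1, 352508)) = Rational(-228412031, 162153680)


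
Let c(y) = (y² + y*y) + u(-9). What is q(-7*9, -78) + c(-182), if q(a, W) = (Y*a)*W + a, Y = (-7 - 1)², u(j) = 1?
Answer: 380682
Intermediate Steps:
Y = 64 (Y = (-8)² = 64)
c(y) = 1 + 2*y² (c(y) = (y² + y*y) + 1 = (y² + y²) + 1 = 2*y² + 1 = 1 + 2*y²)
q(a, W) = a + 64*W*a (q(a, W) = (64*a)*W + a = 64*W*a + a = a + 64*W*a)
q(-7*9, -78) + c(-182) = (-7*9)*(1 + 64*(-78)) + (1 + 2*(-182)²) = -63*(1 - 4992) + (1 + 2*33124) = -63*(-4991) + (1 + 66248) = 314433 + 66249 = 380682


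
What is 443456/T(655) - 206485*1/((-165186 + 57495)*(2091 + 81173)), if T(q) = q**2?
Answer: 3976462497300469/3846974258481600 ≈ 1.0337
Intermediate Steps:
443456/T(655) - 206485*1/((-165186 + 57495)*(2091 + 81173)) = 443456/(655**2) - 206485*1/((-165186 + 57495)*(2091 + 81173)) = 443456/429025 - 206485/(83264*(-107691)) = 443456*(1/429025) - 206485/(-8966783424) = 443456/429025 - 206485*(-1/8966783424) = 443456/429025 + 206485/8966783424 = 3976462497300469/3846974258481600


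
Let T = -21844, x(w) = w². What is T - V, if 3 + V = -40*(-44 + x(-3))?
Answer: -23241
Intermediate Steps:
V = 1397 (V = -3 - 40*(-44 + (-3)²) = -3 - 40*(-44 + 9) = -3 - 40*(-35) = -3 + 1400 = 1397)
T - V = -21844 - 1*1397 = -21844 - 1397 = -23241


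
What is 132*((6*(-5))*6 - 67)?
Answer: -32604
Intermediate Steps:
132*((6*(-5))*6 - 67) = 132*(-30*6 - 67) = 132*(-180 - 67) = 132*(-247) = -32604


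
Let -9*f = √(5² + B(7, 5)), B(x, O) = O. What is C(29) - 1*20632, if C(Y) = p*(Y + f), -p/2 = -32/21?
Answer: -431416/21 - 64*√30/189 ≈ -20545.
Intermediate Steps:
p = 64/21 (p = -(-64)/21 = -2*(-32/21) = 64/21 ≈ 3.0476)
f = -√30/9 (f = -√(5² + 5)/9 = -√(25 + 5)/9 = -√30/9 ≈ -0.60858)
C(Y) = -64*√30/189 + 64*Y/21 (C(Y) = 64*(Y - √30/9)/21 = -64*√30/189 + 64*Y/21)
C(29) - 1*20632 = (-64*√30/189 + (64/21)*29) - 1*20632 = (-64*√30/189 + 1856/21) - 20632 = (1856/21 - 64*√30/189) - 20632 = -431416/21 - 64*√30/189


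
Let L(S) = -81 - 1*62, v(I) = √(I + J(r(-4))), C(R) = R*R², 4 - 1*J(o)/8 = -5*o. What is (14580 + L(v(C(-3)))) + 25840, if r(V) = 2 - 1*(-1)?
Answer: 40277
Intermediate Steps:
r(V) = 3 (r(V) = 2 + 1 = 3)
J(o) = 32 + 40*o (J(o) = 32 - (-40)*o = 32 + 40*o)
C(R) = R³
v(I) = √(152 + I) (v(I) = √(I + (32 + 40*3)) = √(I + (32 + 120)) = √(I + 152) = √(152 + I))
L(S) = -143 (L(S) = -81 - 62 = -143)
(14580 + L(v(C(-3)))) + 25840 = (14580 - 143) + 25840 = 14437 + 25840 = 40277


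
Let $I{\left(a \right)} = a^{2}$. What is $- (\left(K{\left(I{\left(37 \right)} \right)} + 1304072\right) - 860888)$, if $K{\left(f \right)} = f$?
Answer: $-444553$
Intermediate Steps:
$- (\left(K{\left(I{\left(37 \right)} \right)} + 1304072\right) - 860888) = - (\left(37^{2} + 1304072\right) - 860888) = - (\left(1369 + 1304072\right) - 860888) = - (1305441 - 860888) = \left(-1\right) 444553 = -444553$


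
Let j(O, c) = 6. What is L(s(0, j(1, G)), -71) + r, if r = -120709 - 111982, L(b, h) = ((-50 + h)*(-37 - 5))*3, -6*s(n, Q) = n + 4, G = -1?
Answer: -217445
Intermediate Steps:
s(n, Q) = -⅔ - n/6 (s(n, Q) = -(n + 4)/6 = -(4 + n)/6 = -⅔ - n/6)
L(b, h) = 6300 - 126*h (L(b, h) = ((-50 + h)*(-42))*3 = (2100 - 42*h)*3 = 6300 - 126*h)
r = -232691
L(s(0, j(1, G)), -71) + r = (6300 - 126*(-71)) - 232691 = (6300 + 8946) - 232691 = 15246 - 232691 = -217445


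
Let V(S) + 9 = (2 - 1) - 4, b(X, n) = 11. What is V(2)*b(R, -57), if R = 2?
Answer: -132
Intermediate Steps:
V(S) = -12 (V(S) = -9 + ((2 - 1) - 4) = -9 + (1 - 4) = -9 - 3 = -12)
V(2)*b(R, -57) = -12*11 = -132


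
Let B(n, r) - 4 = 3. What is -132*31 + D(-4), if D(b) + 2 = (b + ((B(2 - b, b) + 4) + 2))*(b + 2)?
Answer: -4112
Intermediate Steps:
B(n, r) = 7 (B(n, r) = 4 + 3 = 7)
D(b) = -2 + (2 + b)*(13 + b) (D(b) = -2 + (b + ((7 + 4) + 2))*(b + 2) = -2 + (b + (11 + 2))*(2 + b) = -2 + (b + 13)*(2 + b) = -2 + (13 + b)*(2 + b) = -2 + (2 + b)*(13 + b))
-132*31 + D(-4) = -132*31 + (24 + (-4)² + 15*(-4)) = -4092 + (24 + 16 - 60) = -4092 - 20 = -4112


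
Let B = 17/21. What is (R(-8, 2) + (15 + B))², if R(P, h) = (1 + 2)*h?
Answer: 209764/441 ≈ 475.66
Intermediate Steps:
R(P, h) = 3*h
B = 17/21 (B = 17*(1/21) = 17/21 ≈ 0.80952)
(R(-8, 2) + (15 + B))² = (3*2 + (15 + 17/21))² = (6 + 332/21)² = (458/21)² = 209764/441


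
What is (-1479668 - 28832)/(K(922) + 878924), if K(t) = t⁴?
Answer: -75425/36132184299 ≈ -2.0875e-6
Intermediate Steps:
(-1479668 - 28832)/(K(922) + 878924) = (-1479668 - 28832)/(922⁴ + 878924) = -1508500/(722642807056 + 878924) = -1508500/722643685980 = -1508500*1/722643685980 = -75425/36132184299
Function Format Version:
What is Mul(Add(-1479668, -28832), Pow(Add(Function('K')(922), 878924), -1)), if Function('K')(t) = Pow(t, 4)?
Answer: Rational(-75425, 36132184299) ≈ -2.0875e-6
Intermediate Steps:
Mul(Add(-1479668, -28832), Pow(Add(Function('K')(922), 878924), -1)) = Mul(Add(-1479668, -28832), Pow(Add(Pow(922, 4), 878924), -1)) = Mul(-1508500, Pow(Add(722642807056, 878924), -1)) = Mul(-1508500, Pow(722643685980, -1)) = Mul(-1508500, Rational(1, 722643685980)) = Rational(-75425, 36132184299)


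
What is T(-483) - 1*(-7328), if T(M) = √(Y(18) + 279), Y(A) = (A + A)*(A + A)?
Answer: 7328 + 15*√7 ≈ 7367.7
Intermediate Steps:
Y(A) = 4*A² (Y(A) = (2*A)*(2*A) = 4*A²)
T(M) = 15*√7 (T(M) = √(4*18² + 279) = √(4*324 + 279) = √(1296 + 279) = √1575 = 15*√7)
T(-483) - 1*(-7328) = 15*√7 - 1*(-7328) = 15*√7 + 7328 = 7328 + 15*√7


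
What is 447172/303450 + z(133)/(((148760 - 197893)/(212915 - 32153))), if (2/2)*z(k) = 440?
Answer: -1722357843866/1064957775 ≈ -1617.3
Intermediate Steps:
z(k) = 440
447172/303450 + z(133)/(((148760 - 197893)/(212915 - 32153))) = 447172/303450 + 440/(((148760 - 197893)/(212915 - 32153))) = 447172*(1/303450) + 440/((-49133/180762)) = 223586/151725 + 440/((-49133*1/180762)) = 223586/151725 + 440/(-49133/180762) = 223586/151725 + 440*(-180762/49133) = 223586/151725 - 79535280/49133 = -1722357843866/1064957775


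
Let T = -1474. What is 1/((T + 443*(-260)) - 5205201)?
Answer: -1/5321855 ≈ -1.8790e-7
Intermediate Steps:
1/((T + 443*(-260)) - 5205201) = 1/((-1474 + 443*(-260)) - 5205201) = 1/((-1474 - 115180) - 5205201) = 1/(-116654 - 5205201) = 1/(-5321855) = -1/5321855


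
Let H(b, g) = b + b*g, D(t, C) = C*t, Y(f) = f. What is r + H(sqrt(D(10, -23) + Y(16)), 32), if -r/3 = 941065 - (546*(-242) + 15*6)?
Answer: -3219321 + 33*I*sqrt(214) ≈ -3.2193e+6 + 482.75*I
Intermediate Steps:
r = -3219321 (r = -3*(941065 - (546*(-242) + 15*6)) = -3*(941065 - (-132132 + 90)) = -3*(941065 - 1*(-132042)) = -3*(941065 + 132042) = -3*1073107 = -3219321)
r + H(sqrt(D(10, -23) + Y(16)), 32) = -3219321 + sqrt(-23*10 + 16)*(1 + 32) = -3219321 + sqrt(-230 + 16)*33 = -3219321 + sqrt(-214)*33 = -3219321 + (I*sqrt(214))*33 = -3219321 + 33*I*sqrt(214)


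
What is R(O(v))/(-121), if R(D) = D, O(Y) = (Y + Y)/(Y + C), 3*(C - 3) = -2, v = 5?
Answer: -15/1331 ≈ -0.011270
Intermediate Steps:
C = 7/3 (C = 3 + (⅓)*(-2) = 3 - ⅔ = 7/3 ≈ 2.3333)
O(Y) = 2*Y/(7/3 + Y) (O(Y) = (Y + Y)/(Y + 7/3) = (2*Y)/(7/3 + Y) = 2*Y/(7/3 + Y))
R(O(v))/(-121) = (6*5/(7 + 3*5))/(-121) = (6*5/(7 + 15))*(-1/121) = (6*5/22)*(-1/121) = (6*5*(1/22))*(-1/121) = (15/11)*(-1/121) = -15/1331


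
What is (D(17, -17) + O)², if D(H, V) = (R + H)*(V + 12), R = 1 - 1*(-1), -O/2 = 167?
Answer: 184041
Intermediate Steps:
O = -334 (O = -2*167 = -334)
R = 2 (R = 1 + 1 = 2)
D(H, V) = (2 + H)*(12 + V) (D(H, V) = (2 + H)*(V + 12) = (2 + H)*(12 + V))
(D(17, -17) + O)² = ((24 + 2*(-17) + 12*17 + 17*(-17)) - 334)² = ((24 - 34 + 204 - 289) - 334)² = (-95 - 334)² = (-429)² = 184041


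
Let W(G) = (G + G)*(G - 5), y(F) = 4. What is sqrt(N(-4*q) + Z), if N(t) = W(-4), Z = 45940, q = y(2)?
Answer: 2*sqrt(11503) ≈ 214.50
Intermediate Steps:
q = 4
W(G) = 2*G*(-5 + G) (W(G) = (2*G)*(-5 + G) = 2*G*(-5 + G))
N(t) = 72 (N(t) = 2*(-4)*(-5 - 4) = 2*(-4)*(-9) = 72)
sqrt(N(-4*q) + Z) = sqrt(72 + 45940) = sqrt(46012) = 2*sqrt(11503)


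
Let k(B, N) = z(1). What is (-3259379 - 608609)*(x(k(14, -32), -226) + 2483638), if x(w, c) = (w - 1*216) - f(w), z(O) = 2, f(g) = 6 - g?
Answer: -9605838758960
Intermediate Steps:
k(B, N) = 2
x(w, c) = -222 + 2*w (x(w, c) = (w - 1*216) - (6 - w) = (w - 216) + (-6 + w) = (-216 + w) + (-6 + w) = -222 + 2*w)
(-3259379 - 608609)*(x(k(14, -32), -226) + 2483638) = (-3259379 - 608609)*((-222 + 2*2) + 2483638) = -3867988*((-222 + 4) + 2483638) = -3867988*(-218 + 2483638) = -3867988*2483420 = -9605838758960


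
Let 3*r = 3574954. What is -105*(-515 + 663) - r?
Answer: -3621574/3 ≈ -1.2072e+6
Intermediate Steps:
r = 3574954/3 (r = (1/3)*3574954 = 3574954/3 ≈ 1.1917e+6)
-105*(-515 + 663) - r = -105*(-515 + 663) - 1*3574954/3 = -105*148 - 3574954/3 = -15540 - 3574954/3 = -3621574/3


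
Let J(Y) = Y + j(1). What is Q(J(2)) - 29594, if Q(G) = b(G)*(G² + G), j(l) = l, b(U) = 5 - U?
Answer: -29570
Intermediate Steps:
J(Y) = 1 + Y (J(Y) = Y + 1 = 1 + Y)
Q(G) = (5 - G)*(G + G²) (Q(G) = (5 - G)*(G² + G) = (5 - G)*(G + G²))
Q(J(2)) - 29594 = -(1 + 2)*(1 + (1 + 2))*(-5 + (1 + 2)) - 29594 = -1*3*(1 + 3)*(-5 + 3) - 29594 = -1*3*4*(-2) - 29594 = 24 - 29594 = -29570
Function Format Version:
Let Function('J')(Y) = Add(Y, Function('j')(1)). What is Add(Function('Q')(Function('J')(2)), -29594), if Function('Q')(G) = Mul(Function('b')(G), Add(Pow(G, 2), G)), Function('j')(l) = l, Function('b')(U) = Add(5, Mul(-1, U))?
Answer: -29570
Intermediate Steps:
Function('J')(Y) = Add(1, Y) (Function('J')(Y) = Add(Y, 1) = Add(1, Y))
Function('Q')(G) = Mul(Add(5, Mul(-1, G)), Add(G, Pow(G, 2))) (Function('Q')(G) = Mul(Add(5, Mul(-1, G)), Add(Pow(G, 2), G)) = Mul(Add(5, Mul(-1, G)), Add(G, Pow(G, 2))))
Add(Function('Q')(Function('J')(2)), -29594) = Add(Mul(-1, Add(1, 2), Add(1, Add(1, 2)), Add(-5, Add(1, 2))), -29594) = Add(Mul(-1, 3, Add(1, 3), Add(-5, 3)), -29594) = Add(Mul(-1, 3, 4, -2), -29594) = Add(24, -29594) = -29570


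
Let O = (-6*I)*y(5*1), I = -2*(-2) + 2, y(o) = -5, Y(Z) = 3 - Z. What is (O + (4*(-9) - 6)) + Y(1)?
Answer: 140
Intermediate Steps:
I = 6 (I = 4 + 2 = 6)
O = 180 (O = -6*6*(-5) = -36*(-5) = 180)
(O + (4*(-9) - 6)) + Y(1) = (180 + (4*(-9) - 6)) + (3 - 1*1) = (180 + (-36 - 6)) + (3 - 1) = (180 - 42) + 2 = 138 + 2 = 140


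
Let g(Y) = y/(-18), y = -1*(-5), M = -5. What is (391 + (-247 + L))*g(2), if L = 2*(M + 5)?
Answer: -40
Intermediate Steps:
L = 0 (L = 2*(-5 + 5) = 2*0 = 0)
y = 5
g(Y) = -5/18 (g(Y) = 5/(-18) = 5*(-1/18) = -5/18)
(391 + (-247 + L))*g(2) = (391 + (-247 + 0))*(-5/18) = (391 - 247)*(-5/18) = 144*(-5/18) = -40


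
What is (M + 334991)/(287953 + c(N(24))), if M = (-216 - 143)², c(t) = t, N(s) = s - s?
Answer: 463872/287953 ≈ 1.6109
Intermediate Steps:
N(s) = 0
M = 128881 (M = (-359)² = 128881)
(M + 334991)/(287953 + c(N(24))) = (128881 + 334991)/(287953 + 0) = 463872/287953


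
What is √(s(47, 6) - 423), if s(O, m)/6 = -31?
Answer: I*√609 ≈ 24.678*I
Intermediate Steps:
s(O, m) = -186 (s(O, m) = 6*(-31) = -186)
√(s(47, 6) - 423) = √(-186 - 423) = √(-609) = I*√609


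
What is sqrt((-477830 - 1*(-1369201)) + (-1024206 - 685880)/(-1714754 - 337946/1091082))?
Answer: sqrt(780041274954737213530350998861)/935468780887 ≈ 944.13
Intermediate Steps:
sqrt((-477830 - 1*(-1369201)) + (-1024206 - 685880)/(-1714754 - 337946/1091082)) = sqrt((-477830 + 1369201) - 1710086/(-1714754 - 337946*1/1091082)) = sqrt(891371 - 1710086/(-1714754 - 168973/545541)) = sqrt(891371 - 1710086/(-935468780887/545541)) = sqrt(891371 - 1710086*(-545541/935468780887)) = sqrt(891371 + 932922026526/935468780887) = sqrt(833850675610052603/935468780887) = sqrt(780041274954737213530350998861)/935468780887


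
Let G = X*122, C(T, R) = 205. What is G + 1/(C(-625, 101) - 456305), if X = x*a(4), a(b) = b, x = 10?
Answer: 2225767999/456100 ≈ 4880.0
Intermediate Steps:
X = 40 (X = 10*4 = 40)
G = 4880 (G = 40*122 = 4880)
G + 1/(C(-625, 101) - 456305) = 4880 + 1/(205 - 456305) = 4880 + 1/(-456100) = 4880 - 1/456100 = 2225767999/456100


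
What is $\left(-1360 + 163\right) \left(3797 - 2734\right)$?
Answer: $-1272411$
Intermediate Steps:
$\left(-1360 + 163\right) \left(3797 - 2734\right) = \left(-1197\right) 1063 = -1272411$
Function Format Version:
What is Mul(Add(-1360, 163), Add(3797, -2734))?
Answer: -1272411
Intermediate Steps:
Mul(Add(-1360, 163), Add(3797, -2734)) = Mul(-1197, 1063) = -1272411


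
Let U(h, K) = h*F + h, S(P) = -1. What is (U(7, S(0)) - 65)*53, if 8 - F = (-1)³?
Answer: 265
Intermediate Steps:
F = 9 (F = 8 - 1*(-1)³ = 8 - 1*(-1) = 8 + 1 = 9)
U(h, K) = 10*h (U(h, K) = h*9 + h = 9*h + h = 10*h)
(U(7, S(0)) - 65)*53 = (10*7 - 65)*53 = (70 - 65)*53 = 5*53 = 265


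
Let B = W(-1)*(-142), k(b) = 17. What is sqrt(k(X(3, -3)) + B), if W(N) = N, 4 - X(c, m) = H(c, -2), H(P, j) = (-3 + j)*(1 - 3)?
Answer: sqrt(159) ≈ 12.610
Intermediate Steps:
H(P, j) = 6 - 2*j (H(P, j) = (-3 + j)*(-2) = 6 - 2*j)
X(c, m) = -6 (X(c, m) = 4 - (6 - 2*(-2)) = 4 - (6 + 4) = 4 - 1*10 = 4 - 10 = -6)
B = 142 (B = -1*(-142) = 142)
sqrt(k(X(3, -3)) + B) = sqrt(17 + 142) = sqrt(159)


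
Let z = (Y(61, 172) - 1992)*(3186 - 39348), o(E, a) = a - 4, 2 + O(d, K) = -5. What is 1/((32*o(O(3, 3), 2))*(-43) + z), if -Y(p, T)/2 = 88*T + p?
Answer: 1/1171145284 ≈ 8.5386e-10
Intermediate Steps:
O(d, K) = -7 (O(d, K) = -2 - 5 = -7)
Y(p, T) = -176*T - 2*p (Y(p, T) = -2*(88*T + p) = -2*(p + 88*T) = -176*T - 2*p)
o(E, a) = -4 + a
z = 1171142532 (z = ((-176*172 - 2*61) - 1992)*(3186 - 39348) = ((-30272 - 122) - 1992)*(-36162) = (-30394 - 1992)*(-36162) = -32386*(-36162) = 1171142532)
1/((32*o(O(3, 3), 2))*(-43) + z) = 1/((32*(-4 + 2))*(-43) + 1171142532) = 1/((32*(-2))*(-43) + 1171142532) = 1/(-64*(-43) + 1171142532) = 1/(2752 + 1171142532) = 1/1171145284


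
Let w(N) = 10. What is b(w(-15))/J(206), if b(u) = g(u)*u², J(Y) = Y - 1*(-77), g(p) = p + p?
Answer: 2000/283 ≈ 7.0671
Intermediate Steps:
g(p) = 2*p
J(Y) = 77 + Y (J(Y) = Y + 77 = 77 + Y)
b(u) = 2*u³ (b(u) = (2*u)*u² = 2*u³)
b(w(-15))/J(206) = (2*10³)/(77 + 206) = (2*1000)/283 = 2000*(1/283) = 2000/283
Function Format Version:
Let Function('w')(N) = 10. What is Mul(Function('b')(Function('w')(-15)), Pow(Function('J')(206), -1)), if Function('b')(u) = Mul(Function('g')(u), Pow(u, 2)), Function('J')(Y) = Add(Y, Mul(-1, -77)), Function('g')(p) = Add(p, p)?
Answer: Rational(2000, 283) ≈ 7.0671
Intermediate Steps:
Function('g')(p) = Mul(2, p)
Function('J')(Y) = Add(77, Y) (Function('J')(Y) = Add(Y, 77) = Add(77, Y))
Function('b')(u) = Mul(2, Pow(u, 3)) (Function('b')(u) = Mul(Mul(2, u), Pow(u, 2)) = Mul(2, Pow(u, 3)))
Mul(Function('b')(Function('w')(-15)), Pow(Function('J')(206), -1)) = Mul(Mul(2, Pow(10, 3)), Pow(Add(77, 206), -1)) = Mul(Mul(2, 1000), Pow(283, -1)) = Mul(2000, Rational(1, 283)) = Rational(2000, 283)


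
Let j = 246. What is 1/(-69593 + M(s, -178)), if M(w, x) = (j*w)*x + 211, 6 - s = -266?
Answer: -1/11979718 ≈ -8.3474e-8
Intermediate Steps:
s = 272 (s = 6 - 1*(-266) = 6 + 266 = 272)
M(w, x) = 211 + 246*w*x (M(w, x) = (246*w)*x + 211 = 246*w*x + 211 = 211 + 246*w*x)
1/(-69593 + M(s, -178)) = 1/(-69593 + (211 + 246*272*(-178))) = 1/(-69593 + (211 - 11910336)) = 1/(-69593 - 11910125) = 1/(-11979718) = -1/11979718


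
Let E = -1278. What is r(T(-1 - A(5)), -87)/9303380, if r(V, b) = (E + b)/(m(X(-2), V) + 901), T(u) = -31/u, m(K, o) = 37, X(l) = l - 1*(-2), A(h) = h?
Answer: -39/249330584 ≈ -1.5642e-7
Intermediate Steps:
X(l) = 2 + l (X(l) = l + 2 = 2 + l)
r(V, b) = -639/469 + b/938 (r(V, b) = (-1278 + b)/(37 + 901) = (-1278 + b)/938 = (-1278 + b)*(1/938) = -639/469 + b/938)
r(T(-1 - A(5)), -87)/9303380 = (-639/469 + (1/938)*(-87))/9303380 = (-639/469 - 87/938)*(1/9303380) = -195/134*1/9303380 = -39/249330584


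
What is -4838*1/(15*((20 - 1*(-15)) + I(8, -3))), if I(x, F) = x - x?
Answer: -4838/525 ≈ -9.2152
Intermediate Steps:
I(x, F) = 0
-4838*1/(15*((20 - 1*(-15)) + I(8, -3))) = -4838*1/(15*((20 - 1*(-15)) + 0)) = -4838*1/(15*((20 + 15) + 0)) = -4838*1/(15*(35 + 0)) = -4838/(15*35) = -4838/525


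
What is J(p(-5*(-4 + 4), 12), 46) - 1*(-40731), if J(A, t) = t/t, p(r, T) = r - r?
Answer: 40732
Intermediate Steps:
p(r, T) = 0
J(A, t) = 1
J(p(-5*(-4 + 4), 12), 46) - 1*(-40731) = 1 - 1*(-40731) = 1 + 40731 = 40732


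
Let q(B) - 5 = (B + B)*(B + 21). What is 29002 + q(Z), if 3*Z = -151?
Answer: 287639/9 ≈ 31960.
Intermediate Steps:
Z = -151/3 (Z = (1/3)*(-151) = -151/3 ≈ -50.333)
q(B) = 5 + 2*B*(21 + B) (q(B) = 5 + (B + B)*(B + 21) = 5 + (2*B)*(21 + B) = 5 + 2*B*(21 + B))
29002 + q(Z) = 29002 + (5 + 2*(-151/3)**2 + 42*(-151/3)) = 29002 + (5 + 2*(22801/9) - 2114) = 29002 + (5 + 45602/9 - 2114) = 29002 + 26621/9 = 287639/9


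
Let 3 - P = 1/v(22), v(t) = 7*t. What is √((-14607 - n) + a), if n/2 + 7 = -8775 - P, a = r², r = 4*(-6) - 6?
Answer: 15*√101794/77 ≈ 62.153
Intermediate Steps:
r = -30 (r = -24 - 6 = -30)
a = 900 (a = (-30)² = 900)
P = 461/154 (P = 3 - 1/(7*22) = 3 - 1/154 = 461/154 ≈ 2.9935)
n = -1352889/77 (n = -14 + 2*(-8775 - 1*461/154) = -14 + 2*(-8775 - 461/154) = -14 + 2*(-1351811/154) = -14 - 1351811/77 = -1352889/77 ≈ -17570.)
√((-14607 - n) + a) = √((-14607 - 1*(-1352889/77)) + 900) = √((-14607 + 1352889/77) + 900) = √(228150/77 + 900) = √(297450/77) = 15*√101794/77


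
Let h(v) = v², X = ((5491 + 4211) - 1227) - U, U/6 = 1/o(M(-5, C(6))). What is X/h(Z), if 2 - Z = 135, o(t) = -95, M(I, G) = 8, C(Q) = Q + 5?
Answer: 805131/1680455 ≈ 0.47912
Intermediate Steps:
C(Q) = 5 + Q
U = -6/95 (U = 6/(-95) = 6*(-1/95) = -6/95 ≈ -0.063158)
Z = -133 (Z = 2 - 1*135 = 2 - 135 = -133)
X = 805131/95 (X = ((5491 + 4211) - 1227) - 1*(-6/95) = (9702 - 1227) + 6/95 = 8475 + 6/95 = 805131/95 ≈ 8475.1)
X/h(Z) = 805131/(95*((-133)²)) = (805131/95)/17689 = (805131/95)*(1/17689) = 805131/1680455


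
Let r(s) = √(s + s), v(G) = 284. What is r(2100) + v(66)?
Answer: 284 + 10*√42 ≈ 348.81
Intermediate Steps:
r(s) = √2*√s (r(s) = √(2*s) = √2*√s)
r(2100) + v(66) = √2*√2100 + 284 = √2*(10*√21) + 284 = 10*√42 + 284 = 284 + 10*√42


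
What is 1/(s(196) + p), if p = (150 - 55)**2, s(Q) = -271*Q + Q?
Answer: -1/43895 ≈ -2.2782e-5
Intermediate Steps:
s(Q) = -270*Q
p = 9025 (p = 95**2 = 9025)
1/(s(196) + p) = 1/(-270*196 + 9025) = 1/(-52920 + 9025) = 1/(-43895) = -1/43895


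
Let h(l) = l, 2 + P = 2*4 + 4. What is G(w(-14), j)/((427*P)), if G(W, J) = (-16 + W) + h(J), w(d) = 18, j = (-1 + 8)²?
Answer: 51/4270 ≈ 0.011944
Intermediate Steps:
P = 10 (P = -2 + (2*4 + 4) = -2 + (8 + 4) = -2 + 12 = 10)
j = 49 (j = 7² = 49)
G(W, J) = -16 + J + W (G(W, J) = (-16 + W) + J = -16 + J + W)
G(w(-14), j)/((427*P)) = (-16 + 49 + 18)/((427*10)) = 51/4270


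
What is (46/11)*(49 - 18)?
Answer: 1426/11 ≈ 129.64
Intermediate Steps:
(46/11)*(49 - 18) = (46*(1/11))*31 = (46/11)*31 = 1426/11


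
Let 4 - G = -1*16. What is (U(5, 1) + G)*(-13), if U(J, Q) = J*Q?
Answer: -325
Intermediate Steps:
G = 20 (G = 4 - (-1)*16 = 4 - 1*(-16) = 4 + 16 = 20)
(U(5, 1) + G)*(-13) = (5*1 + 20)*(-13) = (5 + 20)*(-13) = 25*(-13) = -325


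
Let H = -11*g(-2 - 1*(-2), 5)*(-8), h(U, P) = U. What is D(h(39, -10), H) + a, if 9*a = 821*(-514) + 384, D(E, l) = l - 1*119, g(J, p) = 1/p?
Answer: -2112613/45 ≈ -46947.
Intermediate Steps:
H = 88/5 (H = -11/5*(-8) = 88/5 ≈ 17.600)
D(E, l) = -119 + l (D(E, l) = l - 119 = -119 + l)
a = -421610/9 (a = (821*(-514) + 384)/9 = (-421994 + 384)/9 = (⅑)*(-421610) = -421610/9 ≈ -46846.)
D(h(39, -10), H) + a = (-119 + 88/5) - 421610/9 = -507/5 - 421610/9 = -2112613/45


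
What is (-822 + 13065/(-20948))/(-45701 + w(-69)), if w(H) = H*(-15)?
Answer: 17232321/935663368 ≈ 0.018417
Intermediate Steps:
w(H) = -15*H
(-822 + 13065/(-20948))/(-45701 + w(-69)) = (-822 + 13065/(-20948))/(-45701 - 15*(-69)) = (-822 + 13065*(-1/20948))/(-45701 + 1035) = (-822 - 13065/20948)/(-44666) = -17232321/20948*(-1/44666) = 17232321/935663368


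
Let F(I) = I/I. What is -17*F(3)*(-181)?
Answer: 3077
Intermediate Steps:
F(I) = 1
-17*F(3)*(-181) = -17*1*(-181) = -17*(-181) = 3077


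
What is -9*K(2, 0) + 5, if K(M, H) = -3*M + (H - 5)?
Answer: 104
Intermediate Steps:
K(M, H) = -5 + H - 3*M (K(M, H) = -3*M + (-5 + H) = -5 + H - 3*M)
-9*K(2, 0) + 5 = -9*(-5 + 0 - 3*2) + 5 = -9*(-5 + 0 - 6) + 5 = -9*(-11) + 5 = 99 + 5 = 104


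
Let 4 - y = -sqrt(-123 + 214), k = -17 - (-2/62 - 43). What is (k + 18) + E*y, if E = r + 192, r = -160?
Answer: 5333/31 + 32*sqrt(91) ≈ 477.29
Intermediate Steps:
k = 807/31 (k = -17 - (-2*1/62 - 43) = -17 - (-1/31 - 43) = -17 - 1*(-1334/31) = -17 + 1334/31 = 807/31 ≈ 26.032)
y = 4 + sqrt(91) (y = 4 - (-1)*sqrt(-123 + 214) = 4 - (-1)*sqrt(91) = 4 + sqrt(91) ≈ 13.539)
E = 32 (E = -160 + 192 = 32)
(k + 18) + E*y = (807/31 + 18) + 32*(4 + sqrt(91)) = 1365/31 + (128 + 32*sqrt(91)) = 5333/31 + 32*sqrt(91)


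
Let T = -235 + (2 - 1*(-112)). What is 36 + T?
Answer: -85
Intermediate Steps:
T = -121 (T = -235 + (2 + 112) = -235 + 114 = -121)
36 + T = 36 - 121 = -85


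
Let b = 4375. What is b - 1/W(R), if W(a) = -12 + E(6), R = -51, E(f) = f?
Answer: 26251/6 ≈ 4375.2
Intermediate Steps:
W(a) = -6 (W(a) = -12 + 6 = -6)
b - 1/W(R) = 4375 - 1/(-6) = 4375 - 1*(-1/6) = 4375 + 1/6 = 26251/6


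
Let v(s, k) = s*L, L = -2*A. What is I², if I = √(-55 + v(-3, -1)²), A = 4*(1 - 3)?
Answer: 2249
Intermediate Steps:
A = -8 (A = 4*(-2) = -8)
L = 16 (L = -2*(-8) = 16)
v(s, k) = 16*s (v(s, k) = s*16 = 16*s)
I = √2249 (I = √(-55 + (16*(-3))²) = √(-55 + (-48)²) = √(-55 + 2304) = √2249 ≈ 47.424)
I² = (√2249)² = 2249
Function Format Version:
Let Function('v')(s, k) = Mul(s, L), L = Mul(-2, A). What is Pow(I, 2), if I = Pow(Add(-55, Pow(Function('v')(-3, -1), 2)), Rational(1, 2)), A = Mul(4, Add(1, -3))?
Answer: 2249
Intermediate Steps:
A = -8 (A = Mul(4, -2) = -8)
L = 16 (L = Mul(-2, -8) = 16)
Function('v')(s, k) = Mul(16, s) (Function('v')(s, k) = Mul(s, 16) = Mul(16, s))
I = Pow(2249, Rational(1, 2)) (I = Pow(Add(-55, Pow(Mul(16, -3), 2)), Rational(1, 2)) = Pow(Add(-55, Pow(-48, 2)), Rational(1, 2)) = Pow(Add(-55, 2304), Rational(1, 2)) = Pow(2249, Rational(1, 2)) ≈ 47.424)
Pow(I, 2) = Pow(Pow(2249, Rational(1, 2)), 2) = 2249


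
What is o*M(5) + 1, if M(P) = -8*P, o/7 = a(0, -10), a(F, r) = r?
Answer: 2801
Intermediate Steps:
o = -70 (o = 7*(-10) = -70)
o*M(5) + 1 = -(-560)*5 + 1 = -70*(-40) + 1 = 2800 + 1 = 2801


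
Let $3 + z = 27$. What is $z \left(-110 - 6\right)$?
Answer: $-2784$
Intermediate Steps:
$z = 24$ ($z = -3 + 27 = 24$)
$z \left(-110 - 6\right) = 24 \left(-110 - 6\right) = 24 \left(-116\right) = -2784$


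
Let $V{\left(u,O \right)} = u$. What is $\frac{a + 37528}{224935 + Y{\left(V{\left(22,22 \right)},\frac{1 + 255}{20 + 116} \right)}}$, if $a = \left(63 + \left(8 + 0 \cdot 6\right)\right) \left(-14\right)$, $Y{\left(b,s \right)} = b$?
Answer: $\frac{36534}{224957} \approx 0.1624$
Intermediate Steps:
$a = -994$ ($a = \left(63 + \left(8 + 0\right)\right) \left(-14\right) = \left(63 + 8\right) \left(-14\right) = 71 \left(-14\right) = -994$)
$\frac{a + 37528}{224935 + Y{\left(V{\left(22,22 \right)},\frac{1 + 255}{20 + 116} \right)}} = \frac{-994 + 37528}{224935 + 22} = \frac{36534}{224957}$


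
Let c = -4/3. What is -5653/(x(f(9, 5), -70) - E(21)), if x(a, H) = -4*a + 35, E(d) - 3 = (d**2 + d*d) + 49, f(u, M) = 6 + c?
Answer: 16959/2753 ≈ 6.1602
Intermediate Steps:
c = -4/3 (c = -4*1/3 = -4/3 ≈ -1.3333)
f(u, M) = 14/3 (f(u, M) = 6 - 4/3 = 14/3)
E(d) = 52 + 2*d**2 (E(d) = 3 + ((d**2 + d*d) + 49) = 3 + ((d**2 + d**2) + 49) = 3 + (2*d**2 + 49) = 3 + (49 + 2*d**2) = 52 + 2*d**2)
x(a, H) = 35 - 4*a
-5653/(x(f(9, 5), -70) - E(21)) = -5653/((35 - 4*14/3) - (52 + 2*21**2)) = -5653/((35 - 56/3) - (52 + 2*441)) = -5653/(49/3 - (52 + 882)) = -5653/(49/3 - 1*934) = -5653/(49/3 - 934) = -5653/(-2753/3) = -5653*(-3/2753) = 16959/2753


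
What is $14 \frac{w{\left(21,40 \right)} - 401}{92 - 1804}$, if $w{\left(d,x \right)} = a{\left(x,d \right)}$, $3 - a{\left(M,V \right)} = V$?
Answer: $\frac{2933}{856} \approx 3.4264$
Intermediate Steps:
$a{\left(M,V \right)} = 3 - V$
$w{\left(d,x \right)} = 3 - d$
$14 \frac{w{\left(21,40 \right)} - 401}{92 - 1804} = 14 \frac{\left(3 - 21\right) - 401}{92 - 1804} = 14 \frac{\left(3 - 21\right) - 401}{-1712} = 14 \left(-18 - 401\right) \left(- \frac{1}{1712}\right) = 14 \left(\left(-419\right) \left(- \frac{1}{1712}\right)\right) = 14 \cdot \frac{419}{1712} = \frac{2933}{856}$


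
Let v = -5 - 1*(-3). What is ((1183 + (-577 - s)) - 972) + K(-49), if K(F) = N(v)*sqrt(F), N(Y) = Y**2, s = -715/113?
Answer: -40643/113 + 28*I ≈ -359.67 + 28.0*I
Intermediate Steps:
v = -2 (v = -5 + 3 = -2)
s = -715/113 (s = -715*1/113 = -715/113 ≈ -6.3274)
K(F) = 4*sqrt(F) (K(F) = (-2)**2*sqrt(F) = 4*sqrt(F))
((1183 + (-577 - s)) - 972) + K(-49) = ((1183 + (-577 - 1*(-715/113))) - 972) + 4*sqrt(-49) = ((1183 + (-577 + 715/113)) - 972) + 4*(7*I) = ((1183 - 64486/113) - 972) + 28*I = (69193/113 - 972) + 28*I = -40643/113 + 28*I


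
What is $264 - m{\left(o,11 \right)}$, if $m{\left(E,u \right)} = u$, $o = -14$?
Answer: $253$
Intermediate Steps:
$264 - m{\left(o,11 \right)} = 264 - 11 = 253$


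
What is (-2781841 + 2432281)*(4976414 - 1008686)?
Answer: -1386958999680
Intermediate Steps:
(-2781841 + 2432281)*(4976414 - 1008686) = -349560*3967728 = -1386958999680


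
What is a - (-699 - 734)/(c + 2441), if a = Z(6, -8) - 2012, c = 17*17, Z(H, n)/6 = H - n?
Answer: -5262007/2730 ≈ -1927.5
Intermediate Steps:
Z(H, n) = -6*n + 6*H (Z(H, n) = 6*(H - n) = -6*n + 6*H)
c = 289
a = -1928 (a = (-6*(-8) + 6*6) - 2012 = (48 + 36) - 2012 = 84 - 2012 = -1928)
a - (-699 - 734)/(c + 2441) = -1928 - (-699 - 734)/(289 + 2441) = -1928 - (-1433)/2730 = -1928 - 1*(-1433/2730) = -1928 + 1433/2730 = -5262007/2730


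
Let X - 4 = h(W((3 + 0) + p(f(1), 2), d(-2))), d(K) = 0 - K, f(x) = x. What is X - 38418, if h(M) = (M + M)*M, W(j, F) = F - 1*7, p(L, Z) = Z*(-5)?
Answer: -38364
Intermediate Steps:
p(L, Z) = -5*Z
d(K) = -K
W(j, F) = -7 + F (W(j, F) = F - 7 = -7 + F)
h(M) = 2*M² (h(M) = (2*M)*M = 2*M²)
X = 54 (X = 4 + 2*(-7 - 1*(-2))² = 4 + 2*(-7 + 2)² = 4 + 2*(-5)² = 4 + 2*25 = 4 + 50 = 54)
X - 38418 = 54 - 38418 = -38364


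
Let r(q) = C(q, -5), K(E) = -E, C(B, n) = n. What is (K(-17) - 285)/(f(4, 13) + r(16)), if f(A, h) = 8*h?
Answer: -268/99 ≈ -2.7071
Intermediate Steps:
r(q) = -5
(K(-17) - 285)/(f(4, 13) + r(16)) = (-1*(-17) - 285)/(8*13 - 5) = (17 - 285)/(104 - 5) = -268/99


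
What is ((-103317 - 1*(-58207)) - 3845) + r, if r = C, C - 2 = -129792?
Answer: -178745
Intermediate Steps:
C = -129790 (C = 2 - 129792 = -129790)
r = -129790
((-103317 - 1*(-58207)) - 3845) + r = ((-103317 - 1*(-58207)) - 3845) - 129790 = ((-103317 + 58207) - 3845) - 129790 = (-45110 - 3845) - 129790 = -48955 - 129790 = -178745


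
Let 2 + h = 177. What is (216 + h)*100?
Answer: 39100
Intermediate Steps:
h = 175 (h = -2 + 177 = 175)
(216 + h)*100 = (216 + 175)*100 = 391*100 = 39100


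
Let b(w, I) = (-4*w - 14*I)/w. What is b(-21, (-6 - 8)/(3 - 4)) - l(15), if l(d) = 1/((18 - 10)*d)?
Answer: 213/40 ≈ 5.3250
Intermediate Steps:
b(w, I) = (-14*I - 4*w)/w
l(d) = 1/(8*d)
b(-21, (-6 - 8)/(3 - 4)) - l(15) = (-4 - 14*(-6 - 8)/(3 - 4)/(-21)) - 1/(8*15) = (-4 - 14*(-14/(-1))*(-1/21)) - 1/(8*15) = (-4 - 14*(-14*(-1))*(-1/21)) - 1*1/120 = (-4 - 14*14*(-1/21)) - 1/120 = (-4 + 28/3) - 1/120 = 16/3 - 1/120 = 213/40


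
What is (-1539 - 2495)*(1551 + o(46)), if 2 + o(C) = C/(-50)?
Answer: -156123868/25 ≈ -6.2450e+6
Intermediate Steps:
o(C) = -2 - C/50 (o(C) = -2 + C/(-50) = -2 + C*(-1/50) = -2 - C/50)
(-1539 - 2495)*(1551 + o(46)) = (-1539 - 2495)*(1551 + (-2 - 1/50*46)) = -4034*(1551 + (-2 - 23/25)) = -4034*(1551 - 73/25) = -4034*38702/25 = -156123868/25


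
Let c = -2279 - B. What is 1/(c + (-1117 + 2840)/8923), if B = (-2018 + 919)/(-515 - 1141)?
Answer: -14776488/33682569241 ≈ -0.00043870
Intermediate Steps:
B = 1099/1656 (B = -1099/(-1656) = -1099*(-1/1656) = 1099/1656 ≈ 0.66365)
c = -3775123/1656 (c = -2279 - 1*1099/1656 = -2279 - 1099/1656 = -3775123/1656 ≈ -2279.7)
1/(c + (-1117 + 2840)/8923) = 1/(-3775123/1656 + (-1117 + 2840)/8923) = 1/(-3775123/1656 + 1723*(1/8923)) = 1/(-3775123/1656 + 1723/8923) = 1/(-33682569241/14776488) = -14776488/33682569241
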